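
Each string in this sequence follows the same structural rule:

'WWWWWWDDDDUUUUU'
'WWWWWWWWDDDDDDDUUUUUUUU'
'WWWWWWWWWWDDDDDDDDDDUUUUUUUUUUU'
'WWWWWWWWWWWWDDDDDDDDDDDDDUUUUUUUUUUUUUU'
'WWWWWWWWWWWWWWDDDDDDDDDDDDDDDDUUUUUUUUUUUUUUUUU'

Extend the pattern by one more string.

The n-th term is 2n+2 W's then 3n-2 D's then 3n-1 U's, where the shown terms are n = 2, 3, 4, 5, 6.
At n = 7 the blocks have lengths 16, 19, 20.

WWWWWWWWWWWWWWWWDDDDDDDDDDDDDDDDDDDUUUUUUUUUUUUUUUUUUUU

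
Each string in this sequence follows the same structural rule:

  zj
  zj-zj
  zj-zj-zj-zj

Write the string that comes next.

zj-zj-zj-zj-zj-zj-zj-zj

Every step duplicates the string with '-' between the halves.
One more doubling of zj-zj-zj-zj gives the answer.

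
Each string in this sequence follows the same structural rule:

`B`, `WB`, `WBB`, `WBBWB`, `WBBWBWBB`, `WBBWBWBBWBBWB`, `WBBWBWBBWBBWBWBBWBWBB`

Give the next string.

Each term (from the third on) is the previous term followed by the one before it: term 3 = WB·B = WBB.
So term 8 is WBBWBWBBWBBWBWBBWBWBB·WBBWBWBBWBBWB.

WBBWBWBBWBBWBWBBWBWBBWBBWBWBBWBBWB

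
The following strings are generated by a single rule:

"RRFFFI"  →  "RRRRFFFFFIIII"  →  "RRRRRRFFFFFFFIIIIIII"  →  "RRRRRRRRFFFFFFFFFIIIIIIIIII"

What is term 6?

The n-th term is 2n R's then 2n+1 F's then 3n-2 I's (n = 1, 2, …).
For term 6, n = 6, so the run lengths are 12, 13, 16.

RRRRRRRRRRRRFFFFFFFFFFFFFIIIIIIIIIIIIIIII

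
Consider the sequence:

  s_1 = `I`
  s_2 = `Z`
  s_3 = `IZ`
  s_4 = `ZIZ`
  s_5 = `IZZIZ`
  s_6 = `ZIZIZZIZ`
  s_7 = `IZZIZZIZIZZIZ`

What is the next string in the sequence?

This is a Fibonacci-style word recurrence s(k) = s(k−2)·s(k−1): e.g. I·Z = IZ.
So term 8 is ZIZIZZIZ·IZZIZZIZIZZIZ.

ZIZIZZIZIZZIZZIZIZZIZ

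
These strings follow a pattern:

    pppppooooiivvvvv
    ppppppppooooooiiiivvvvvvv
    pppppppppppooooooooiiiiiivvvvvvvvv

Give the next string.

ppppppppppppppooooooooooiiiiiiiivvvvvvvvvvv

Reading off run lengths: p runs 5, 8, 11; o runs 4, 6, 8; i runs 2, 4, 6; v runs 5, 7, 9 — each is linear in n (n = 1, 2, …).
At n = 4 the blocks have lengths 14, 10, 8, 11.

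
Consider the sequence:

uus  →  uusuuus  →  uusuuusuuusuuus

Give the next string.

Every step duplicates the string with 'u' between the halves.
Doubling uusuuusuuusuuus with 'u' between the halves:

uusuuusuuusuuusuuusuuusuuusuuus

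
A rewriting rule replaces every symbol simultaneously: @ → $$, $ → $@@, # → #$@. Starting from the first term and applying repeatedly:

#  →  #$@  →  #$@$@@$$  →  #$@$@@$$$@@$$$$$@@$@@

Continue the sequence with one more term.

#$@$@@$$$@@$$$$$@@$@@$@@$$$$$@@$@@$@@$@@$@@$$$$$@@$$$$

Replace each of the 21 characters of #$@$@@$$$@@$$$$$@@$@@ in place — #$@ $@@ $$ $@@ $$ $$ $@@ $@@ $@@ $$ $$ $@@ $@@ $@@ $@@ $@@ $$ $$ $@@ $$ $$ — and concatenate.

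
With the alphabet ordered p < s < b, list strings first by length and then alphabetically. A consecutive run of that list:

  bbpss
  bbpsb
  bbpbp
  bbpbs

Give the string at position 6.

bbspp

Continuing the enumeration 2 steps past bbpbs: bbpbs → bbpbb → (answer).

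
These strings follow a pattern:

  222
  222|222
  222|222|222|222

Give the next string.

222|222|222|222|222|222|222|222

Every step duplicates the string with '|' between the halves.
So the next term is two copies of 222|222|222|222 with '|' between the halves.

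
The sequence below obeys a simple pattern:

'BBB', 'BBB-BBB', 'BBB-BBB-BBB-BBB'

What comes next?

BBB-BBB-BBB-BBB-BBB-BBB-BBB-BBB

Each string is two copies of the previous one joined by '-'.
One more doubling of BBB-BBB-BBB-BBB gives the answer.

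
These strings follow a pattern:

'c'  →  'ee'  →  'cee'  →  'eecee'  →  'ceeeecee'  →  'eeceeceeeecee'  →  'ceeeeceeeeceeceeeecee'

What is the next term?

Each term (from the third on) is the two preceding terms concatenated in order: term 3 = c·ee = cee.
Continuing: eeceeceeeecee · ceeeeceeeeceeceeeecee gives term 8.

eeceeceeeeceeceeeeceeeeceeceeeecee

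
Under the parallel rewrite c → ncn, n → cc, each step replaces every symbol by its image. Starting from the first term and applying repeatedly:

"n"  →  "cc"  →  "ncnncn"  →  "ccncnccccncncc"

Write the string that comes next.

Rewriting the 14 symbols of ccncnccccncncc one by one yields ncn ncn cc ncn cc ncn ncn ncn ncn cc ncn cc ncn ncn; concatenated:

ncnncnccncnccncnncnncnncnccncnccncnncn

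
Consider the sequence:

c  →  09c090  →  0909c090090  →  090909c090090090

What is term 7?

Every step adds 09 to the front and 090 to the end of the previous string.
From 090909c090090090, 3 further steps: 090909c090090090 → 09090909c090090090090 → 0909090909c090090090090090 → (answer).

090909090909c090090090090090090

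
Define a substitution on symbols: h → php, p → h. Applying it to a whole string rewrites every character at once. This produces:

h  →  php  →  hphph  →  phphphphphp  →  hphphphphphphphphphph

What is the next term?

phphphphphphphphphphphphphphphphphphphphphp

Replace each of the 21 characters of hphphphphphphphphphph in place — php h php h php h php h php h php h php h php h php h php h php — and concatenate.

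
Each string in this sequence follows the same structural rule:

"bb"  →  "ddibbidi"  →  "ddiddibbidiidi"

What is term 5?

Each term wraps the previous one in ddi on the left and idi on the right.
From ddiddibbidiidi, 2 further steps: ddiddibbidiidi → ddiddiddibbidiidiidi → (answer).

ddiddiddiddibbidiidiidiidi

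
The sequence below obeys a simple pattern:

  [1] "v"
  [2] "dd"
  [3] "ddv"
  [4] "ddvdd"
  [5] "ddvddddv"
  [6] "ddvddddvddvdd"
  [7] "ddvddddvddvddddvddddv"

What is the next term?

From term 3 onward, concatenate the last term with the second-to-last: dd·v = ddv, ddv·dd = ddvdd, …
Continuing: ddvddddvddvddddvddddv · ddvddddvddvdd gives term 8.

ddvddddvddvddddvddddvddvddddvddvdd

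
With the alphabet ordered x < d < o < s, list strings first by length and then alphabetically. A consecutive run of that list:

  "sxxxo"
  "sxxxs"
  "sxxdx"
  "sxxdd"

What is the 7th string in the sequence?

Advancing 3 positions from sxxdd through sxxdd → sxxdo → sxxds reaches term 7.

sxxox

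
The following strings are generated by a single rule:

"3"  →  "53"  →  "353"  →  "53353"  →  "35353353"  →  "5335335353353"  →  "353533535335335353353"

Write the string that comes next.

From term 3 onward, concatenate the second-to-last term with the last: 3·53 = 353, 53·353 = 53353, …
Continuing: 5335335353353 · 353533535335335353353 gives term 8.

5335335353353353533535335335353353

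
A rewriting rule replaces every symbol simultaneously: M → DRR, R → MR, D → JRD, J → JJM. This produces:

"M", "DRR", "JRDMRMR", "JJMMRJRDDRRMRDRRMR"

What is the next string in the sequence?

Rewriting the 18 symbols of JJMMRJRDDRRMRDRRMR one by one yields JJM JJM DRR DRR MR JJM MR JRD JRD MR MR DRR MR JRD MR MR DRR MR; concatenated:

JJMJJMDRRDRRMRJJMMRJRDJRDMRMRDRRMRJRDMRMRDRRMR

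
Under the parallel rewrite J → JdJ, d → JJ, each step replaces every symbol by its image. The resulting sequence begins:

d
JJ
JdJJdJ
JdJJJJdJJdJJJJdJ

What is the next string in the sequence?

JdJJJJdJJdJJdJJdJJJJdJJdJJJJdJJdJJdJJdJJJJdJ

Replace each of the 16 characters of JdJJJJdJJdJJJJdJ in place — JdJ JJ JdJ JdJ JdJ JdJ JJ JdJ JdJ JJ JdJ JdJ JdJ JdJ JJ JdJ — and concatenate.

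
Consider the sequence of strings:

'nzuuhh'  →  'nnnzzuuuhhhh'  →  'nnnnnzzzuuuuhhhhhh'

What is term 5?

nnnnnnnnnzzzzzuuuuuuhhhhhhhhhh

Each string has the form n^{2n-1} z^{n} u^{n+1} h^{2n} (n = 1, 2, …).
At n = 5 the blocks have lengths 9, 5, 6, 10.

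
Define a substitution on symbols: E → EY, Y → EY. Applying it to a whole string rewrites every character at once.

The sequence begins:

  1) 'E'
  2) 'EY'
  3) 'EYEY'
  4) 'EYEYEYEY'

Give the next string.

Rewriting each symbol of EYEYEYEY: E→EY, Y→EY, E→EY, Y→EY, E→EY, Y→EY, E→EY, Y→EY, which concatenates to EY EY EY EY EY EY EY EY.

EYEYEYEYEYEYEYEY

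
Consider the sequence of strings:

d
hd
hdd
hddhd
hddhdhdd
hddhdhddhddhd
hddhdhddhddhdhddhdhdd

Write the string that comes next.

hddhdhddhddhdhddhdhddhddhdhddhddhd

This is a Fibonacci-style word recurrence s(k) = s(k−1)·s(k−2): e.g. hd·d = hdd.
Continuing: hddhdhddhddhdhddhdhdd · hddhdhddhddhd gives term 8.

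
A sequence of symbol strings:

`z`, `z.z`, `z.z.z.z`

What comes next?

Every step duplicates the string with '.' between the halves.
Doubling z.z.z.z with '.' between the halves:

z.z.z.z.z.z.z.z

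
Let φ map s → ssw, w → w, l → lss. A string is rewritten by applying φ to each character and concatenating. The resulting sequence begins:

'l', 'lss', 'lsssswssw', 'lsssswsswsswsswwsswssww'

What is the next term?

Rewriting the 23 symbols of lsssswsswsswsswwsswssww one by one yields lss ssw ssw ssw ssw w ssw ssw w ssw ssw w ssw ssw w w ssw ssw w ssw ssw w w; concatenated:

lsssswsswsswsswwsswsswwsswsswwsswsswwwsswsswwsswsswww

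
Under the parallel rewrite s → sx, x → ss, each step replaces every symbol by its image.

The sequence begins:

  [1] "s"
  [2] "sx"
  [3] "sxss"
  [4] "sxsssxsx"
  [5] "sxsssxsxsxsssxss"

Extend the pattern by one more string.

Rewriting the 16 symbols of sxsssxsxsxsssxss one by one yields sx ss sx sx sx ss sx ss sx ss sx sx sx ss sx sx; concatenated:

sxsssxsxsxsssxsssxsssxsxsxsssxsx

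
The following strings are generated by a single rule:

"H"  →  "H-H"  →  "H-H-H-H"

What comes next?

s(k+1) = s(k)·-·s(k) — each term doubles the last with '-' between the halves.
So the next term is two copies of H-H-H-H with '-' between the halves.

H-H-H-H-H-H-H-H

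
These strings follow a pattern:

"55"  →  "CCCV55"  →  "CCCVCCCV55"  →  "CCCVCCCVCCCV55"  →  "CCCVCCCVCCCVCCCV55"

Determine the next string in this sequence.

CCCVCCCVCCCVCCCVCCCV55

The strings grow by a fixed prefix CCCV each time.
One more step from CCCVCCCVCCCVCCCV55 gives the answer.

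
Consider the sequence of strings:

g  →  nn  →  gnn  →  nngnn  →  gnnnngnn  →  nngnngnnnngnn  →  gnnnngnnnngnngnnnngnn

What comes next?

Each term (from the third on) is the two preceding terms concatenated in order: term 3 = g·nn = gnn.
The next term joins nngnngnnnngnn and gnnnngnnnngnngnnnngnn.

nngnngnnnngnngnnnngnnnngnngnnnngnn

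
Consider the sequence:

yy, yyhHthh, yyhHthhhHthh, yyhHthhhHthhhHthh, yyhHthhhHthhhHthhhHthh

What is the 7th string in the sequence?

yyhHthhhHthhhHthhhHthhhHthhhHthh

Each term is the previous one with hHthh appended.
From yyhHthhhHthhhHthhhHthh, 2 further steps: yyhHthhhHthhhHthhhHthh → yyhHthhhHthhhHthhhHthhhHthh → (answer).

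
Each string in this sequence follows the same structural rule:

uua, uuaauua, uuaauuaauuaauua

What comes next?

Every step duplicates the string with 'a' between the halves.
Doubling uuaauuaauuaauua with 'a' between the halves:

uuaauuaauuaauuaauuaauuaauuaauua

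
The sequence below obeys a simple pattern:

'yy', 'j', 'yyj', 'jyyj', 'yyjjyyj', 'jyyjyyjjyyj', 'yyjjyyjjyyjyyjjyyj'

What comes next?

This is a Fibonacci-style word recurrence s(k) = s(k−2)·s(k−1): e.g. yy·j = yyj.
Continuing: jyyjyyjjyyj · yyjjyyjjyyjyyjjyyj gives term 8.

jyyjyyjjyyjyyjjyyjjyyjyyjjyyj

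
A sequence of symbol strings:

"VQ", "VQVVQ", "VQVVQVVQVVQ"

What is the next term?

Every step duplicates the string with 'V' between the halves.
One more doubling of VQVVQVVQVVQ gives the answer.

VQVVQVVQVVQVVQVVQVVQVVQ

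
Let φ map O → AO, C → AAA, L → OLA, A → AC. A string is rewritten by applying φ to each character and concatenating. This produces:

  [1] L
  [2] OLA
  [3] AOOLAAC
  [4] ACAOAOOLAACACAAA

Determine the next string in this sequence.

ACAAAACAOACAOAOOLAACACAAAACAAAACACAC

Applying the rule to each of the 16 symbols of ACAOAOOLAACACAAA gives the pieces AC AAA AC AO AC AO AO OLA AC AC AAA AC AAA AC AC AC, which concatenate to the answer.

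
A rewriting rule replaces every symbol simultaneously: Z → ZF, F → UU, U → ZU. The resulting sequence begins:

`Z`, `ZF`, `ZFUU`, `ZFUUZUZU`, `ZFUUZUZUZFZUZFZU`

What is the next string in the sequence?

Rewriting the 16 symbols of ZFUUZUZUZFZUZFZU one by one yields ZF UU ZU ZU ZF ZU ZF ZU ZF UU ZF ZU ZF UU ZF ZU; concatenated:

ZFUUZUZUZFZUZFZUZFUUZFZUZFUUZFZU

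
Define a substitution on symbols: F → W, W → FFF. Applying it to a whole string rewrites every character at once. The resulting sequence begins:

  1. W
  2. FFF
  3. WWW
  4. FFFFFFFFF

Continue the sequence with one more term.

Apply φ to FFFFFFFFF symbol by symbol: F→W, F→W, F→W, F→W, F→W, F→W, F→W, F→W, F→W; joined: W W W W W W W W W.

WWWWWWWWW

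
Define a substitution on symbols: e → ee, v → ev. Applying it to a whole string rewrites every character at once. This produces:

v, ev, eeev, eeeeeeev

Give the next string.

eeeeeeeeeeeeeeev

Apply φ to eeeeeeev symbol by symbol: e→ee, e→ee, e→ee, e→ee, e→ee, e→ee, e→ee, v→ev; joined: ee ee ee ee ee ee ee ev.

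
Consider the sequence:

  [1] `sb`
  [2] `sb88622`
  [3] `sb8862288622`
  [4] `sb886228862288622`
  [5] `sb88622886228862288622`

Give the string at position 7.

sb886228862288622886228862288622

The strings grow by a fixed suffix 88622 each time.
From sb88622886228862288622, 2 further steps: sb88622886228862288622 → sb8862288622886228862288622 → (answer).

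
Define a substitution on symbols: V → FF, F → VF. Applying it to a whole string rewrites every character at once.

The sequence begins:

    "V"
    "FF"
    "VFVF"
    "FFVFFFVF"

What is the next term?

VFVFFFVFVFVFFFVF

Expanding FFVFFFVF: F→VF, F→VF, V→FF, F→VF, F→VF, F→VF, V→FF, F→VF. Concatenated: VF VF FF VF VF VF FF VF.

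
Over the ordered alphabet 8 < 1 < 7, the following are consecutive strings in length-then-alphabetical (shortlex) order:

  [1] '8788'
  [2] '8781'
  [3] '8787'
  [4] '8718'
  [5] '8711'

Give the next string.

Find the rightmost character of 8711 below 7, bump it to the next letter, and reset everything to its right to 8.

8717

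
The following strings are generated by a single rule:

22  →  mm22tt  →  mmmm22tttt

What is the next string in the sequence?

mmmmmm22tttttt

Every step adds mm to the front and tt to the end of the previous string.
So the next term is mm·mmmm22tttt·tt.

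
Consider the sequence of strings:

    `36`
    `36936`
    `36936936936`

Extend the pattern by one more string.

Every step duplicates the string with '9' between the halves.
Doubling 36936936936 with '9' between the halves:

36936936936936936936936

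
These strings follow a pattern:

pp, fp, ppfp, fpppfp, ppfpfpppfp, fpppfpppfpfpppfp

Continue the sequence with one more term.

ppfpfpppfpfpppfpppfpfpppfp

From term 3 onward, concatenate the second-to-last term with the last: pp·fp = ppfp, fp·ppfp = fpppfp, …
Continuing: ppfpfpppfp · fpppfpppfpfpppfp gives term 7.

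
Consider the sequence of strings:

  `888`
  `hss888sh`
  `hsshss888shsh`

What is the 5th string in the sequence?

hsshsshsshss888shshshsh

s(k+1) = hss·s(k)·sh, so each term gains hss as a prefix and sh as a suffix.
From hsshss888shsh, 2 further steps: hsshss888shsh → hsshsshss888shshsh → (answer).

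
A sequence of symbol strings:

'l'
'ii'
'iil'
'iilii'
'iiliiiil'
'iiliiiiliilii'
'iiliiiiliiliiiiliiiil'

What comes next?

iiliiiiliiliiiiliiiiliiliiiiliilii

This is a Fibonacci-style word recurrence s(k) = s(k−1)·s(k−2): e.g. ii·l = iil.
The next term joins iiliiiiliiliiiiliiiil and iiliiiiliilii.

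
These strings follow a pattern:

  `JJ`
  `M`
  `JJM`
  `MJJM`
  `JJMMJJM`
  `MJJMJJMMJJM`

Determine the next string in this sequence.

Each term (from the third on) is the two preceding terms concatenated in order: term 3 = JJ·M = JJM.
Continuing: JJMMJJM · MJJMJJMMJJM gives term 7.

JJMMJJMMJJMJJMMJJM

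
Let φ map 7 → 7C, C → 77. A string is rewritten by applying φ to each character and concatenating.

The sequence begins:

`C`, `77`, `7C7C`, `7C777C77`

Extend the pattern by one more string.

7C777C7C7C777C7C

Apply φ to 7C777C77 symbol by symbol: 7→7C, C→77, 7→7C, 7→7C, 7→7C, C→77, 7→7C, 7→7C; joined: 7C 77 7C 7C 7C 77 7C 7C.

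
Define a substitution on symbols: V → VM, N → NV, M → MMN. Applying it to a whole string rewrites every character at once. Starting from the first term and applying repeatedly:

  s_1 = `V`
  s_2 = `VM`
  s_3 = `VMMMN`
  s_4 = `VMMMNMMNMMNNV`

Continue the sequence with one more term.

VMMMNMMNMMNNVMMNMMNNVMMNMMNNVNVVM

φ(VMMMNMMNMMNNV) expands symbol-by-symbol to VM MMN MMN MMN NV MMN MMN NV MMN MMN NV NV VM; joining the 13 pieces gives the next term.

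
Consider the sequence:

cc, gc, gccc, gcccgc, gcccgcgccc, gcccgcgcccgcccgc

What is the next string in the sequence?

gcccgcgcccgcccgcgcccgcgccc

Each term (from the third on) is the previous term followed by the one before it: term 3 = gc·cc = gccc.
The next term joins gcccgcgcccgcccgc and gcccgcgccc.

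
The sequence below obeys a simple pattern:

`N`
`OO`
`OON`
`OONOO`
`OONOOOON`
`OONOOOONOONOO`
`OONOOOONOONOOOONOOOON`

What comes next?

Each term (from the third on) is the previous term followed by the one before it: term 3 = OO·N = OON.
The next term joins OONOOOONOONOOOONOOOON and OONOOOONOONOO.

OONOOOONOONOOOONOOOONOONOOOONOONOO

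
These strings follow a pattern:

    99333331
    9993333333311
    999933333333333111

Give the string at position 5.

The n-th term is n 9's then 3n-1 3's then n-1 1's, where the shown terms are n = 2, 3, 4.
At n = 6 the blocks have lengths 6, 17, 5.

9999993333333333333333311111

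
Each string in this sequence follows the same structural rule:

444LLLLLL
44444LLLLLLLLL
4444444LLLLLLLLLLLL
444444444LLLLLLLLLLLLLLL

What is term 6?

Reading off run lengths: 4 runs 3, 5, 7, 9; L runs 6, 9, 12, 15 — each is linear in n, where the shown terms are n = 2, 3, 4, 5.
For term 6, n = 7, so the run lengths are 13, 21.

4444444444444LLLLLLLLLLLLLLLLLLLLL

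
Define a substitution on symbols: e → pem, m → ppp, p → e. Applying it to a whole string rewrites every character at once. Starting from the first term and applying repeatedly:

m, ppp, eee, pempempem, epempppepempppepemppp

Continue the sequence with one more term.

Replace each of the 21 characters of epempppepempppepemppp in place — pem e pem ppp e e e pem e pem ppp e e e pem e pem ppp e e e — and concatenate.

pemepempppeeepemepempppeeepemepempppeee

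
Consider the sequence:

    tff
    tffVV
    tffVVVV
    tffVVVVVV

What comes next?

tffVVVVVVVV

Each term is the previous one with VV appended.
One more step from tffVVVVVV gives the answer.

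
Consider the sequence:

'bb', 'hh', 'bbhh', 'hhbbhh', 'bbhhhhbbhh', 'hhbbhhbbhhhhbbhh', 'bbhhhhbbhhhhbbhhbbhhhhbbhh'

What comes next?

This is a Fibonacci-style word recurrence s(k) = s(k−2)·s(k−1): e.g. bb·hh = bbhh.
The next term joins hhbbhhbbhhhhbbhh and bbhhhhbbhhhhbbhhbbhhhhbbhh.

hhbbhhbbhhhhbbhhbbhhhhbbhhhhbbhhbbhhhhbbhh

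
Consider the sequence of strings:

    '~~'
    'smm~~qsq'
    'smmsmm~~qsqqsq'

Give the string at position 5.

Each term wraps the previous one in smm on the left and qsq on the right.
From smmsmm~~qsqqsq, 2 further steps: smmsmm~~qsqqsq → smmsmmsmm~~qsqqsqqsq → (answer).

smmsmmsmmsmm~~qsqqsqqsqqsq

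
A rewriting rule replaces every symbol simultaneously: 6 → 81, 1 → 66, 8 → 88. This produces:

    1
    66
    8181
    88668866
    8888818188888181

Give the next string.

Rewriting the 16 symbols of 8888818188888181 one by one yields 88 88 88 88 88 66 88 66 88 88 88 88 88 66 88 66; concatenated:

88888888886688668888888888668866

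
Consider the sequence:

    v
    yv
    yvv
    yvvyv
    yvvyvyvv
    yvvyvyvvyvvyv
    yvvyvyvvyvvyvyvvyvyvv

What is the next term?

This is a Fibonacci-style word recurrence s(k) = s(k−1)·s(k−2): e.g. yv·v = yvv.
Continuing: yvvyvyvvyvvyvyvvyvyvv · yvvyvyvvyvvyv gives term 8.

yvvyvyvvyvvyvyvvyvyvvyvvyvyvvyvvyv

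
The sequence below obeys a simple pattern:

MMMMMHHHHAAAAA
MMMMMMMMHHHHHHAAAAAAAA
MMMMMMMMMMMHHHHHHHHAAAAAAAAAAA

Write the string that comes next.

Reading off run lengths: M runs 5, 8, 11; H runs 4, 6, 8; A runs 5, 8, 11 — each is linear in n (n = 1, 2, …).
Setting n = 4 gives 14, 10, 14 characters in each block.

MMMMMMMMMMMMMMHHHHHHHHHHAAAAAAAAAAAAAA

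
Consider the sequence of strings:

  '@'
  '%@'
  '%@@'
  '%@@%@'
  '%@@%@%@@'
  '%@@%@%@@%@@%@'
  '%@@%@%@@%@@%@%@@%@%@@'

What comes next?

This is a Fibonacci-style word recurrence s(k) = s(k−1)·s(k−2): e.g. %@·@ = %@@.
So term 8 is %@@%@%@@%@@%@%@@%@%@@·%@@%@%@@%@@%@.

%@@%@%@@%@@%@%@@%@%@@%@@%@%@@%@@%@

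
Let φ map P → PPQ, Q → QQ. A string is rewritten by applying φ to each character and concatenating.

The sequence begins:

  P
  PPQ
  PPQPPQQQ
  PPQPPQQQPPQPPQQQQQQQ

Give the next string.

Applying the rule to each of the 20 symbols of PPQPPQQQPPQPPQQQQQQQ gives the pieces PPQ PPQ QQ PPQ PPQ QQ QQ QQ PPQ PPQ QQ PPQ PPQ QQ QQ QQ QQ QQ QQ QQ, which concatenate to the answer.

PPQPPQQQPPQPPQQQQQQQPPQPPQQQPPQPPQQQQQQQQQQQQQQQ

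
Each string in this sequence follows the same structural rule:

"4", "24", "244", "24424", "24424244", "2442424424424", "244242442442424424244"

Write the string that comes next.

2442424424424244242442442424424424

From term 3 onward, concatenate the last term with the second-to-last: 24·4 = 244, 244·24 = 24424, …
Continuing: 244242442442424424244 · 2442424424424 gives term 8.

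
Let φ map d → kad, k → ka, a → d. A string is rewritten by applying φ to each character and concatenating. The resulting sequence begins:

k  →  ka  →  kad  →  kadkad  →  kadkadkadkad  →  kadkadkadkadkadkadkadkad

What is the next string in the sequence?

kadkadkadkadkadkadkadkadkadkadkadkadkadkadkadkad

Applying the rule to each of the 24 symbols of kadkadkadkadkadkadkadkad gives the pieces ka d kad ka d kad ka d kad ka d kad ka d kad ka d kad ka d kad ka d kad, which concatenate to the answer.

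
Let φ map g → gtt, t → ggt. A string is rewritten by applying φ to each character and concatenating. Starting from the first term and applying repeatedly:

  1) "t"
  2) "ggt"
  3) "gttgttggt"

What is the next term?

gttggtggtgttggtggtgttgttggt

Rewriting each symbol of gttgttggt: g→gtt, t→ggt, t→ggt, g→gtt, t→ggt, t→ggt, g→gtt, g→gtt, t→ggt, which concatenates to gtt ggt ggt gtt ggt ggt gtt gtt ggt.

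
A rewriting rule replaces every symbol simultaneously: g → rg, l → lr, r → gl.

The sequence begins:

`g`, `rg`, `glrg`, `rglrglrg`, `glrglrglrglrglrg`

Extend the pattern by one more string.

Rewriting the 16 symbols of glrglrglrglrglrg one by one yields rg lr gl rg lr gl rg lr gl rg lr gl rg lr gl rg; concatenated:

rglrglrglrglrglrglrglrglrglrglrg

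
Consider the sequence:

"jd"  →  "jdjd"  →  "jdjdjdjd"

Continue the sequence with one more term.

Each string is two copies of the previous one concatenated.
Doubling jdjdjdjd:

jdjdjdjdjdjdjdjd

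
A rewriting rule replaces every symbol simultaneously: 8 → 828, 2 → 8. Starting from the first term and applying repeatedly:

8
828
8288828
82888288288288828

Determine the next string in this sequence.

82888288288288828828882882888288288288828

Replace each of the 17 characters of 82888288288288828 in place — 828 8 828 828 828 8 828 828 8 828 828 8 828 828 828 8 828 — and concatenate.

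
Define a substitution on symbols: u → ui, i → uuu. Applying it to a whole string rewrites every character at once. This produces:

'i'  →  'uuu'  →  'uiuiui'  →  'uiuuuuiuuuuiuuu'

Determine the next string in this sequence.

Rewriting the 15 symbols of uiuuuuiuuuuiuuu one by one yields ui uuu ui ui ui ui uuu ui ui ui ui uuu ui ui ui; concatenated:

uiuuuuiuiuiuiuuuuiuiuiuiuuuuiuiui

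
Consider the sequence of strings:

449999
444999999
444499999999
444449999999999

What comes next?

The n-th term is n 4's then 2n 9's, where the shown terms are n = 2, 3, 4, 5.
Setting n = 6 gives 6, 12 characters in each block.

444444999999999999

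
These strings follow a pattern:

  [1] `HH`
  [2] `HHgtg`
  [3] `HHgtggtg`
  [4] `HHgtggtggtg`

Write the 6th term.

HHgtggtggtggtggtg

The strings grow by a fixed suffix gtg each time.
From HHgtggtggtg, 2 further steps: HHgtggtggtg → HHgtggtggtggtg → (answer).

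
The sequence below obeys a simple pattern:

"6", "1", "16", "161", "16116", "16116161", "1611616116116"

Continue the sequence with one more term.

161161611611616116161

This is a Fibonacci-style word recurrence s(k) = s(k−1)·s(k−2): e.g. 1·6 = 16.
The next term joins 1611616116116 and 16116161.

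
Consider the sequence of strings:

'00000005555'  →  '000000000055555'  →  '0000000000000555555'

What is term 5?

Term n consists of 3n+1 0's, followed by n+2 5's, where the shown terms are n = 2, 3, 4.
At n = 6 the blocks have lengths 19, 8.

000000000000000000055555555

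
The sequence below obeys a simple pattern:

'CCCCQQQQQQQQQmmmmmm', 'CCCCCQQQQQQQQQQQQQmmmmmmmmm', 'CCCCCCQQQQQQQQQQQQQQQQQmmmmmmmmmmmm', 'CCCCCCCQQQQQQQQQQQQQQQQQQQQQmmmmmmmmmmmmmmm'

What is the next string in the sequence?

CCCCCCCCQQQQQQQQQQQQQQQQQQQQQQQQQmmmmmmmmmmmmmmmmmm

The n-th term is n+2 C's then 4n+1 Q's then 3n m's, where the shown terms are n = 2, 3, 4, 5.
For the next term, n = 6, so the run lengths are 8, 25, 18.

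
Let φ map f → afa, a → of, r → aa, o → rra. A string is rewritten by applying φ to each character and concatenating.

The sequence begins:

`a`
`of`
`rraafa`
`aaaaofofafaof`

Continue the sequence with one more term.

Replace each of the 13 characters of aaaaofofafaof in place — of of of of rra afa rra afa of afa of rra afa — and concatenate.

ofofofofrraafarraafaofafaofrraafa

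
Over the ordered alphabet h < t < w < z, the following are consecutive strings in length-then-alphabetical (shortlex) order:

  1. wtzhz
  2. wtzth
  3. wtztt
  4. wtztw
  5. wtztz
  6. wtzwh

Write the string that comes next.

wtzwt

Find the rightmost character of wtzwh below z, bump it to the next letter, and reset everything to its right to h.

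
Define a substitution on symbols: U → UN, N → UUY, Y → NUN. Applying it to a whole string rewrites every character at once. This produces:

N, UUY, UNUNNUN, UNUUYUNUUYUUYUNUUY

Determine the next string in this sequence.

UNUUYUNUNNUNUNUUYUNUNNUNUNUNNUNUNUUYUNUNNUN

Replace each of the 18 characters of UNUUYUNUUYUUYUNUUY in place — UN UUY UN UN NUN UN UUY UN UN NUN UN UN NUN UN UUY UN UN NUN — and concatenate.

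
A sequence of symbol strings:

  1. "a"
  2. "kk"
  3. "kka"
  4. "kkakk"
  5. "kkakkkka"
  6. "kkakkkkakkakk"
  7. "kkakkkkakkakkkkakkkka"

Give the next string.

From term 3 onward, concatenate the last term with the second-to-last: kk·a = kka, kka·kk = kkakk, …
Continuing: kkakkkkakkakkkkakkkka · kkakkkkakkakk gives term 8.

kkakkkkakkakkkkakkkkakkakkkkakkakk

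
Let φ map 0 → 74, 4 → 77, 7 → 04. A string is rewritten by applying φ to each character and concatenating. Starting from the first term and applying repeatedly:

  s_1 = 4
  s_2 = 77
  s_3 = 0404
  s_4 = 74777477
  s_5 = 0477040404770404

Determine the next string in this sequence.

Replace each of the 16 characters of 0477040404770404 in place — 74 77 04 04 74 77 74 77 74 77 04 04 74 77 74 77 — and concatenate.

74770404747774777477040474777477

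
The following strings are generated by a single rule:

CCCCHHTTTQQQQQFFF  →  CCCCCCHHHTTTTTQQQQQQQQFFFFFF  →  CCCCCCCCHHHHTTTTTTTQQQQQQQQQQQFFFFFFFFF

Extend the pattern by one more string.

CCCCCCCCCCHHHHHTTTTTTTTTQQQQQQQQQQQQQQFFFFFFFFFFFF

Each string has the form C^{2n+2} H^{n+1} T^{2n+1} Q^{3n+2} F^{3n} (n = 1, 2, …).
For the next term, n = 4, so the run lengths are 10, 5, 9, 14, 12.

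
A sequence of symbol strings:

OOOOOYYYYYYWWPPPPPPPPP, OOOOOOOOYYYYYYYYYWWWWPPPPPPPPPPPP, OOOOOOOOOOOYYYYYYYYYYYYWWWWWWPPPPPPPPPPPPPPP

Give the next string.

Term n consists of 3n-1 O's, followed by 3n Y's, followed by 2n-2 W's, followed by 3n+3 P's, where the shown terms are n = 2, 3, 4.
For the next term, n = 5, so the run lengths are 14, 15, 8, 18.

OOOOOOOOOOOOOOYYYYYYYYYYYYYYYWWWWWWWWPPPPPPPPPPPPPPPPPP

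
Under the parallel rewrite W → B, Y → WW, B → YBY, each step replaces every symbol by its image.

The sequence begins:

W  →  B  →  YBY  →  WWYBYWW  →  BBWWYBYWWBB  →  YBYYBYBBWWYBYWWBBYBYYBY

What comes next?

WWYBYWWWWYBYWWYBYYBYBBWWYBYWWBBYBYYBYWWYBYWWWWYBYWW

φ(YBYYBYBBWWYBYWWBBYBYYBY) expands symbol-by-symbol to WW YBY WW WW YBY WW YBY YBY B B WW YBY WW B B YBY YBY WW YBY WW WW YBY WW; joining the 23 pieces gives the next term.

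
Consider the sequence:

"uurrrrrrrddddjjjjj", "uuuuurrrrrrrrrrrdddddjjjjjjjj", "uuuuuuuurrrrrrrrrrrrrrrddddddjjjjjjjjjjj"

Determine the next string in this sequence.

uuuuuuuuuuurrrrrrrrrrrrrrrrrrrdddddddjjjjjjjjjjjjjj

The n-th term is 3n-1 u's then 4n+3 r's then n+3 d's then 3n+2 j's (n = 1, 2, …).
At n = 4 the blocks have lengths 11, 19, 7, 14.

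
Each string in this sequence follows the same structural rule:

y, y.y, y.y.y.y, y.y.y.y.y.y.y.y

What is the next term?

s(k+1) = s(k)·.·s(k) — each term doubles the last with '.' between the halves.
One more doubling of y.y.y.y.y.y.y.y gives the answer.

y.y.y.y.y.y.y.y.y.y.y.y.y.y.y.y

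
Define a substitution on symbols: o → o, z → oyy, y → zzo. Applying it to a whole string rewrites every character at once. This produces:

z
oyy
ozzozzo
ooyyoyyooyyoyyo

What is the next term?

Rewriting the 15 symbols of ooyyoyyooyyoyyo one by one yields o o zzo zzo o zzo zzo o o zzo zzo o zzo zzo o; concatenated:

oozzozzoozzozzooozzozzoozzozzoo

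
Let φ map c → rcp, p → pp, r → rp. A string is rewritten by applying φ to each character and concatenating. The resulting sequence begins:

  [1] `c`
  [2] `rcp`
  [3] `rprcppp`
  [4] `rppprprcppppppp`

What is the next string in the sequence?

rppppppprppprprcppppppppppppppp

Applying the rule to each of the 15 symbols of rppprprcppppppp gives the pieces rp pp pp pp rp pp rp rcp pp pp pp pp pp pp pp, which concatenate to the answer.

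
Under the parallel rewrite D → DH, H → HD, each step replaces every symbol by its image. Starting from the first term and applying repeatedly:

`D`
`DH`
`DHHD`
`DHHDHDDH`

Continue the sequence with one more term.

DHHDHDDHHDDHDHHD

Apply φ to DHHDHDDH symbol by symbol: D→DH, H→HD, H→HD, D→DH, H→HD, D→DH, D→DH, H→HD; joined: DH HD HD DH HD DH DH HD.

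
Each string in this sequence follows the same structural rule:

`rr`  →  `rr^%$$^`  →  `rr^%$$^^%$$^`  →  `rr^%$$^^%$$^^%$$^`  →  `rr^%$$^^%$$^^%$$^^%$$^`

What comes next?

rr^%$$^^%$$^^%$$^^%$$^^%$$^

The strings grow by a fixed suffix ^%$$^ each time.
So the next term is rr^%$$^^%$$^^%$$^^%$$^·^%$$^.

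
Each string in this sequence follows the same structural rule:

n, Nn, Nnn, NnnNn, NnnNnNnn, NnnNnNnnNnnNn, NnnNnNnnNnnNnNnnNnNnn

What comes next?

Each term (from the third on) is the previous term followed by the one before it: term 3 = Nn·n = Nnn.
The next term joins NnnNnNnnNnnNnNnnNnNnn and NnnNnNnnNnnNn.

NnnNnNnnNnnNnNnnNnNnnNnnNnNnnNnnNn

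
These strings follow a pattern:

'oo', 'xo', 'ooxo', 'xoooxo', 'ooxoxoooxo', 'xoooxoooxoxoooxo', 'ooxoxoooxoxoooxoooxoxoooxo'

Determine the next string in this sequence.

xoooxoooxoxoooxoooxoxoooxoxoooxoooxoxoooxo

This is a Fibonacci-style word recurrence s(k) = s(k−2)·s(k−1): e.g. oo·xo = ooxo.
The next term joins xoooxoooxoxoooxo and ooxoxoooxoxoooxoooxoxoooxo.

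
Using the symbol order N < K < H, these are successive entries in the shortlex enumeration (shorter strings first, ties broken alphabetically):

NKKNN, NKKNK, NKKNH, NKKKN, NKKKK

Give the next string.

NKKKH

The successor of NKKKK increments the rightmost position that isn't already H and resets every position after it to N.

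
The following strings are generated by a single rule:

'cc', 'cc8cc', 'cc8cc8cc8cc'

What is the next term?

s(k+1) = s(k)·8·s(k) — each term doubles the last with '8' between the halves.
One more doubling of cc8cc8cc8cc gives the answer.

cc8cc8cc8cc8cc8cc8cc8cc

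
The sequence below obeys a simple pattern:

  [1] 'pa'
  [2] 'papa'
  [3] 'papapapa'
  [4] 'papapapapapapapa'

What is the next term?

s(k+1) = s(k)·s(k) — each term doubles the last.
So the next term is two copies of papapapapapapapa.

papapapapapapapapapapapapapapapa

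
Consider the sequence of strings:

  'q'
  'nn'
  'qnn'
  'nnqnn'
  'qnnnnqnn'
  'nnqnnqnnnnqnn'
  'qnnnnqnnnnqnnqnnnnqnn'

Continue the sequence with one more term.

This is a Fibonacci-style word recurrence s(k) = s(k−2)·s(k−1): e.g. q·nn = qnn.
Continuing: nnqnnqnnnnqnn · qnnnnqnnnnqnnqnnnnqnn gives term 8.

nnqnnqnnnnqnnqnnnnqnnnnqnnqnnnnqnn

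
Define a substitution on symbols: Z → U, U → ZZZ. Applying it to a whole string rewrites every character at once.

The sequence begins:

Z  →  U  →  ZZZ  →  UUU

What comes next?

Expanding UUU: U→ZZZ, U→ZZZ, U→ZZZ. Concatenated: ZZZ ZZZ ZZZ.

ZZZZZZZZZ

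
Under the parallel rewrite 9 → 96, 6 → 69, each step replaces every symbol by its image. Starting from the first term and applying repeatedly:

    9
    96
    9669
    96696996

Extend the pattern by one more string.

Expanding 96696996: 9→96, 6→69, 6→69, 9→96, 6→69, 9→96, 9→96, 6→69. Concatenated: 96 69 69 96 69 96 96 69.

9669699669969669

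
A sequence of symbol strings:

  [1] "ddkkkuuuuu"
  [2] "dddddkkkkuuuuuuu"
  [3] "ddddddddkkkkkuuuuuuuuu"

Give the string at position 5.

ddddddddddddddkkkkkkkuuuuuuuuuuuuu

Each string has the form d^{3n-1} k^{n+2} u^{2n+3} (n = 1, 2, …).
For term 5, n = 5, so the run lengths are 14, 7, 13.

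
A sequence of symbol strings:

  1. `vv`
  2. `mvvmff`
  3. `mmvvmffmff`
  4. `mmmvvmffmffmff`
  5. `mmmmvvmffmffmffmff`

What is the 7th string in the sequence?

mmmmmmvvmffmffmffmffmffmff

s(k+1) = m·s(k)·mff, so each term gains m as a prefix and mff as a suffix.
From mmmmvvmffmffmffmff, 2 further steps: mmmmvvmffmffmffmff → mmmmmvvmffmffmffmffmff → (answer).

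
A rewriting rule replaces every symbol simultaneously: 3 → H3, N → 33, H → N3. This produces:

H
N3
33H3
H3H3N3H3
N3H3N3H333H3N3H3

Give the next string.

Rewriting the 16 symbols of N3H3N3H333H3N3H3 one by one yields 33 H3 N3 H3 33 H3 N3 H3 H3 H3 N3 H3 33 H3 N3 H3; concatenated:

33H3N3H333H3N3H3H3H3N3H333H3N3H3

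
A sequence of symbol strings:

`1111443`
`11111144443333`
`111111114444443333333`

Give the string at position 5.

Term n consists of 2n+2 1's, followed by 2n 4's, followed by 3n-2 3's (n = 1, 2, …).
Setting n = 5 gives 12, 10, 13 characters in each block.

11111111111144444444443333333333333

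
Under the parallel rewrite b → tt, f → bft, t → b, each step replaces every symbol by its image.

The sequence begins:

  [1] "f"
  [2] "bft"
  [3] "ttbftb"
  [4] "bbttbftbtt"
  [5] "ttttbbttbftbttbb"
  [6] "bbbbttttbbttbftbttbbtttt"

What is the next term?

ttttttttbbbbttttbbttbftbttbbttttbbbb

Replace each of the 24 characters of bbbbttttbbttbftbttbbtttt in place — tt tt tt tt b b b b tt tt b b tt bft b tt b b tt tt b b b b — and concatenate.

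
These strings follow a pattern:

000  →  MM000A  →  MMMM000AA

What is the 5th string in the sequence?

MMMMMMMM000AAAA

s(k+1) = MM·s(k)·A, so each term gains MM as a prefix and A as a suffix.
From MMMM000AA, 2 further steps: MMMM000AA → MMMMMM000AAA → (answer).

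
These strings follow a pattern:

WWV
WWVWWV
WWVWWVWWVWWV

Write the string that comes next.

Every step duplicates the string.
So the next term is two copies of WWVWWVWWVWWV.

WWVWWVWWVWWVWWVWWVWWVWWV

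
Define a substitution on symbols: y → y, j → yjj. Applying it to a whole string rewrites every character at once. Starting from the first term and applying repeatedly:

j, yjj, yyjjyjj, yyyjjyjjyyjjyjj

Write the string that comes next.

Applying the rule to each of the 15 symbols of yyyjjyjjyyjjyjj gives the pieces y y y yjj yjj y yjj yjj y y yjj yjj y yjj yjj, which concatenate to the answer.

yyyyjjyjjyyjjyjjyyyjjyjjyyjjyjj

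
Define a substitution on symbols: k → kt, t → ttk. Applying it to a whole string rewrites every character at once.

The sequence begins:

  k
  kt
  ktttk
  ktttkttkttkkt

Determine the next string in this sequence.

Rewriting the 13 symbols of ktttkttkttkkt one by one yields kt ttk ttk ttk kt ttk ttk kt ttk ttk kt kt ttk; concatenated:

ktttkttkttkktttkttkktttkttkktktttk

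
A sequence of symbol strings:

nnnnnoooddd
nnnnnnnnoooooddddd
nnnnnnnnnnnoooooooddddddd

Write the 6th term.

nnnnnnnnnnnnnnnnnnnnoooooooooooooddddddddddddd

Term n consists of 3n-1 n's, followed by 2n-1 o's, followed by 2n-1 d's, where the shown terms are n = 2, 3, 4.
At n = 7 the blocks have lengths 20, 13, 13.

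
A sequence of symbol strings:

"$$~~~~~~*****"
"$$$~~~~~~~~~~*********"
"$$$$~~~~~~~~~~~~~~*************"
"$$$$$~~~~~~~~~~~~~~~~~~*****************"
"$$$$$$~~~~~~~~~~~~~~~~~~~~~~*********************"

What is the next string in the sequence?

$$$$$$$~~~~~~~~~~~~~~~~~~~~~~~~~~*************************

Reading off run lengths: $ runs 2, 3, 4, 5, 6; ~ runs 6, 10, 14, 18, 22; * runs 5, 9, 13, 17, 21 — each is linear in n (n = 1, 2, …).
At n = 6 the blocks have lengths 7, 26, 25.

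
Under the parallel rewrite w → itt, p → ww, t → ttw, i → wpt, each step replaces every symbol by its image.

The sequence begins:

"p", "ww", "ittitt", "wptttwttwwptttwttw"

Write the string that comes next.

ittwwttwttwttwittttwttwittittwwttwttwttwittttwttwitt

Applying the rule to each of the 18 symbols of wptttwttwwptttwttw gives the pieces itt ww ttw ttw ttw itt ttw ttw itt itt ww ttw ttw ttw itt ttw ttw itt, which concatenate to the answer.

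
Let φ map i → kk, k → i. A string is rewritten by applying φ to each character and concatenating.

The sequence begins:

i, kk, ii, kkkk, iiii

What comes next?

kkkkkkkk

Expanding iiii: i→kk, i→kk, i→kk, i→kk. Concatenated: kk kk kk kk.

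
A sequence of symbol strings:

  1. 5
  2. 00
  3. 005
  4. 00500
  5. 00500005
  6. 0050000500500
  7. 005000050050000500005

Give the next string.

0050000500500005000050050000500500

This is a Fibonacci-style word recurrence s(k) = s(k−1)·s(k−2): e.g. 00·5 = 005.
Continuing: 005000050050000500005 · 0050000500500 gives term 8.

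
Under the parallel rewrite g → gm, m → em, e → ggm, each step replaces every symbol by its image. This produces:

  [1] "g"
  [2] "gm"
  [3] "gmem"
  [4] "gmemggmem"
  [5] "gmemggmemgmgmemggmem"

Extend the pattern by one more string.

Applying the rule to each of the 20 symbols of gmemggmemgmgmemggmem gives the pieces gm em ggm em gm gm em ggm em gm em gm em ggm em gm gm em ggm em, which concatenate to the answer.

gmemggmemgmgmemggmemgmemgmemggmemgmgmemggmem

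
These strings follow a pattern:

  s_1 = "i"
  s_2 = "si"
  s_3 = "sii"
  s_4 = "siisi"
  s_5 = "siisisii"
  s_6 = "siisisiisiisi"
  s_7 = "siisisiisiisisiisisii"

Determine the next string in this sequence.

Each term (from the third on) is the previous term followed by the one before it: term 3 = si·i = sii.
Continuing: siisisiisiisisiisisii · siisisiisiisi gives term 8.

siisisiisiisisiisisiisiisisiisiisi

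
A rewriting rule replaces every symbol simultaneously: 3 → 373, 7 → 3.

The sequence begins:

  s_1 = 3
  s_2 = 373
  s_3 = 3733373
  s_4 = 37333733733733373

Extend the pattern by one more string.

Replace each of the 17 characters of 37333733733733373 in place — 373 3 373 373 373 3 373 373 3 373 373 3 373 373 373 3 373 — and concatenate.

37333733733733373373337337333733733733373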